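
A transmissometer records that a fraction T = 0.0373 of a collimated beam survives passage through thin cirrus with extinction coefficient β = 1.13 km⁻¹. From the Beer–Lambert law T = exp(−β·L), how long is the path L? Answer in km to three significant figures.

Beer–Lambert: T = exp(−βL) ⇒ L = −ln(T)/β = −ln(0.0373)/1.13 = 3.2888/1.13 = 2.91 km.

2.91 km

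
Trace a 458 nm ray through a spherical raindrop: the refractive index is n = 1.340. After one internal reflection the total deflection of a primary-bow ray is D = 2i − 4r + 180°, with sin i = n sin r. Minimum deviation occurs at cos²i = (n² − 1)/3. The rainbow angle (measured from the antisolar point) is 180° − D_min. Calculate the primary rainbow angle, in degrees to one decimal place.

41.1°

cos²i = (1.79560 − 1)/3 = 0.26520; i = arccos(0.51498) = 59.004°.
sin r = sin 59.004°/1.340 = 0.63971; r = 39.770°.
D_min = 2·59.004° − 4·39.770° + 180° = 138.929°.
Rainbow angle = 180° − D_min = 41.071°.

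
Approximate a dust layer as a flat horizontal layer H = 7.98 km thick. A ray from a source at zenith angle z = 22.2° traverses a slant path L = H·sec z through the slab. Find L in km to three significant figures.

sec z = 1/cos 22.2° = 1.0801.
L = 7.98 × 1.0801 = 8.619 km.

8.62 km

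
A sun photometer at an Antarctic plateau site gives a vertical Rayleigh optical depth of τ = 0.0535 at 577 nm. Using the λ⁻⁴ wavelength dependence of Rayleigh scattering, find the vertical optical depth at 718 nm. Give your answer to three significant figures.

τ(718 nm) = τ(577 nm) × (577/718)⁴ = 0.0535 × (0.8036)⁴ = 0.0535 × 0.4171 = 0.0223.

0.0223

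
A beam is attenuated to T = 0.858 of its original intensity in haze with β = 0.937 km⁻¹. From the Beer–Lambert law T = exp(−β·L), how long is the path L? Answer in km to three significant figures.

Beer–Lambert: T = exp(−βL) ⇒ L = −ln(T)/β = −ln(0.858)/0.937 = 0.1532/0.937 = 0.1634 km.

0.163 km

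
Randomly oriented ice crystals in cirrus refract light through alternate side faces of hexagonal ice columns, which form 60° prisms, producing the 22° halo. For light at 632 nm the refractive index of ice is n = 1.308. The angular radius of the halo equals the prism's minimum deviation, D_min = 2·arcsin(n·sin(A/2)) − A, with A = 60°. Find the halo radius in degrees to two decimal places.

n·sin(A/2) = 1.308 × sin 30° = 1.308 × 0.5000 = 0.6540.
D_min = 2·arcsin(0.6540) − 60° = 2 × 40.844° − 60° = 21.688°.

21.69°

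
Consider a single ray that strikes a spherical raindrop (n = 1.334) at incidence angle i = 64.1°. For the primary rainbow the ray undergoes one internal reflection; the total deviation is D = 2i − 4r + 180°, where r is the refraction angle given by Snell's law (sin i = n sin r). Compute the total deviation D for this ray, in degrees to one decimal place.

138.6°

sin r = sin 64.1° / 1.334 = 0.8996/1.334 = 0.6743; r = 42.40°.
D = 2·64.1° − 4·42.40° + 180° = 128.20° − 169.61° + 180° = 138.59°.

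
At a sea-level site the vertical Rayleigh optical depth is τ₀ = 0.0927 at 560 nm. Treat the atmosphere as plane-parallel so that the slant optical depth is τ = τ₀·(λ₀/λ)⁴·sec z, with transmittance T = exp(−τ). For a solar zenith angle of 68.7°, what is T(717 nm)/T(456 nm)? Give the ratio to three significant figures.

1.62

Airmass: sec 68.7° = 2.7529.
τ(717 nm) = 0.0927 × (560/717)⁴ × 2.7529 = 0.0927 × 0.3721 × 2.7529 = 0.0950.
τ(456 nm) = 0.0927 × (560/456)⁴ × 2.7529 = 0.0927 × 2.2745 × 2.7529 = 0.5805.
T(717)/T(456) = exp(τ_B − τ_A) = exp(0.4855) = 1.6250.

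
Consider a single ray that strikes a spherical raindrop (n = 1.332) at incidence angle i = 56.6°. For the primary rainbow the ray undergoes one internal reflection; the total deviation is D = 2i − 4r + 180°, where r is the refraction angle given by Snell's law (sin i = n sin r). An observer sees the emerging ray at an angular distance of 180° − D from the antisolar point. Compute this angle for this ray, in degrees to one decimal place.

42.0°

sin r = sin 56.6° / 1.332 = 0.8348/1.332 = 0.6268; r = 38.81°.
D = 2·56.6° − 4·38.81° + 180° = 113.20° − 155.25° + 180° = 137.95°.
Angle from antisolar point = 180° − D = 42.05°.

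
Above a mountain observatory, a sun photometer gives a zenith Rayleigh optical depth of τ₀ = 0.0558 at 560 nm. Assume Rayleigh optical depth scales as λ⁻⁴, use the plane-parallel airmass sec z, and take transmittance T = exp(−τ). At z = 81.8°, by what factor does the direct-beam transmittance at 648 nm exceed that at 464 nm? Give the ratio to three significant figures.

1.84

Airmass: sec 81.8° = 7.0112.
τ(648 nm) = 0.0558 × (560/648)⁴ × 7.0112 = 0.0558 × 0.5578 × 7.0112 = 0.2182.
τ(464 nm) = 0.0558 × (560/464)⁴ × 7.0112 = 0.0558 × 2.1217 × 7.0112 = 0.8301.
T(648)/T(464) = exp(τ_B − τ_A) = exp(0.6118) = 1.8438.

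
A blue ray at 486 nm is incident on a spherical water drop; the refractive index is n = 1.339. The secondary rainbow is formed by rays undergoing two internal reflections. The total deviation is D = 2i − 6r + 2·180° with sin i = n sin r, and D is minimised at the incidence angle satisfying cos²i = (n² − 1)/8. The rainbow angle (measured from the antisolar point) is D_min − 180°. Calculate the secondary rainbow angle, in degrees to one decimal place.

52.5°

cos²i = (1.79292 − 1)/8 = 0.09912; i = arccos(0.31483) = 71.650°.
sin r = sin 71.650°/1.339 = 0.70885; r = 45.141°.
D_min = 2·71.650° − 6·45.141° + 360° = 232.451°.
Rainbow angle = D_min − 180° = 52.451°.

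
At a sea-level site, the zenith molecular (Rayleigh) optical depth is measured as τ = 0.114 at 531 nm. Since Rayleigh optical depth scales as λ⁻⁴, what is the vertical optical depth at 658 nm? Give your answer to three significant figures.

0.0483

τ(658 nm) = τ(531 nm) × (531/658)⁴ = 0.114 × (0.8070)⁴ = 0.114 × 0.4241 = 0.0483.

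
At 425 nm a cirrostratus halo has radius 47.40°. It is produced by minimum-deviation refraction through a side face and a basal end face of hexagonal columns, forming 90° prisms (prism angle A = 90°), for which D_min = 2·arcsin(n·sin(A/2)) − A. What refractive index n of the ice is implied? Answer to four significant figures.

1.318

Rearranging: n = sin((D_min + A)/2) / sin(A/2).
(D_min + A)/2 = (47.40° + 90°)/2 = 68.700°.
n = sin 68.700° / sin 45° = 0.9317 / 0.7071 = 1.3176.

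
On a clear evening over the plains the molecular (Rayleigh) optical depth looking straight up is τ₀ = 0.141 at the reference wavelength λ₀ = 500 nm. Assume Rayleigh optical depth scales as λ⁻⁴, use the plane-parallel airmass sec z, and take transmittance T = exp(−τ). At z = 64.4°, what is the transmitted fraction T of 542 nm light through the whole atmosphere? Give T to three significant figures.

sec 64.4° = 2.3144.
τ = 0.141 × (500/542)⁴ × 2.3144 = 0.141 × 0.7242 × 2.3144 = 0.2363.
T = exp(−0.2363) = 0.7895.

0.790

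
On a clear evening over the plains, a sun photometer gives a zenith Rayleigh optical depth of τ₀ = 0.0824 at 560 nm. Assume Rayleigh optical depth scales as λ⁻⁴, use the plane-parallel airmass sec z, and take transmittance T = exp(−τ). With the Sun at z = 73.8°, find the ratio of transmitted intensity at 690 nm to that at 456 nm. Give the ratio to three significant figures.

1.72

Airmass: sec 73.8° = 3.5843.
τ(690 nm) = 0.0824 × (560/690)⁴ × 3.5843 = 0.0824 × 0.4339 × 3.5843 = 0.1281.
τ(456 nm) = 0.0824 × (560/456)⁴ × 3.5843 = 0.0824 × 2.2745 × 3.5843 = 0.6718.
T(690)/T(456) = exp(τ_B − τ_A) = exp(0.5436) = 1.7223.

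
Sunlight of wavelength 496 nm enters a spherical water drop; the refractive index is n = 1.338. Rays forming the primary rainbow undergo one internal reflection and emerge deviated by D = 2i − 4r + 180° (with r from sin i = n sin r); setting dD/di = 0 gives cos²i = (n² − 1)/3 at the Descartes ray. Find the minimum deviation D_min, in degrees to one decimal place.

138.6°

cos²i = (1.79024 − 1)/3 = 0.26341; i = arccos(0.51324) = 59.120°.
sin r = sin 59.120°/1.338 = 0.64144; r = 39.899°.
D_min = 2·59.120° − 4·39.899° + 180° = 138.643°.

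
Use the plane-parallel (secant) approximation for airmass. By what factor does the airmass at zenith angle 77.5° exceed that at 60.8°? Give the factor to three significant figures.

X(77.5°)/X(60.8°) = sec 77.5° / sec 60.8° = cos 60.8° / cos 77.5° = 0.4879/0.2164 = 2.2540.

2.25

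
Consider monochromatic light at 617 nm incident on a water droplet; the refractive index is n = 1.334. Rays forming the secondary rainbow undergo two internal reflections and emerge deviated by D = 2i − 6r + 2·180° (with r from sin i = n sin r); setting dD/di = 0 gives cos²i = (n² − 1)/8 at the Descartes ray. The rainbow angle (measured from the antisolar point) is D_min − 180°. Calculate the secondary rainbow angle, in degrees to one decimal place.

cos²i = (1.77956 − 1)/8 = 0.09744; i = arccos(0.31216) = 71.810°.
sin r = sin 71.810°/1.334 = 0.71217; r = 45.411°.
D_min = 2·71.810° − 6·45.411° + 360° = 231.153°.
Rainbow angle = D_min − 180° = 51.153°.

51.2°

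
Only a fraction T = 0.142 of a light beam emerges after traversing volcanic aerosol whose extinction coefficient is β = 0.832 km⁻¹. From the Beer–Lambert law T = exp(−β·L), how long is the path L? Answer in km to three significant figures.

Beer–Lambert: T = exp(−βL) ⇒ L = −ln(T)/β = −ln(0.142)/0.832 = 1.9519/0.832 = 2.346 km.

2.35 km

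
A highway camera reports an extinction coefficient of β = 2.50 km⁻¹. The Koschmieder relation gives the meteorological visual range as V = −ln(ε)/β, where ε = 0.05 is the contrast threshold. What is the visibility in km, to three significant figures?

V = −ln(0.05) / 2.50 = 2.996 / 2.50 = 1.1983 km.

1.20 km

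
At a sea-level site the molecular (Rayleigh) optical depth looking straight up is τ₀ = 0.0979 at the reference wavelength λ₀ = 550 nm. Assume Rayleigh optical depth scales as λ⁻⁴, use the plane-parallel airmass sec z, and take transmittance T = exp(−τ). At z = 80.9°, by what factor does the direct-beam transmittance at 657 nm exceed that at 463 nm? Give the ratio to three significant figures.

2.53

Airmass: sec 80.9° = 6.3228.
τ(657 nm) = 0.0979 × (550/657)⁴ × 6.3228 = 0.0979 × 0.4911 × 6.3228 = 0.3040.
τ(463 nm) = 0.0979 × (550/463)⁴ × 6.3228 = 0.0979 × 1.9913 × 6.3228 = 1.2326.
T(657)/T(463) = exp(τ_B − τ_A) = exp(0.9286) = 2.5309.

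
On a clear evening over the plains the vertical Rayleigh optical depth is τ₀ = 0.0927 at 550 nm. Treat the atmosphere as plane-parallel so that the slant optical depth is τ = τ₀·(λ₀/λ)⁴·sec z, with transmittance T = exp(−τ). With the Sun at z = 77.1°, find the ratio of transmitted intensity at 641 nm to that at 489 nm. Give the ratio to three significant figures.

1.55

Airmass: sec 77.1° = 4.4793.
τ(641 nm) = 0.0927 × (550/641)⁴ × 4.4793 = 0.0927 × 0.5420 × 4.4793 = 0.2251.
τ(489 nm) = 0.0927 × (550/489)⁴ × 4.4793 = 0.0927 × 1.6004 × 4.4793 = 0.6645.
T(641)/T(489) = exp(τ_B − τ_A) = exp(0.4394) = 1.5519.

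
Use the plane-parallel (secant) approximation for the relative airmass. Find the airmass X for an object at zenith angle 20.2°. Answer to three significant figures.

1.07

X = sec z = 1/cos 20.2° = 1/0.9385 = 1.0655.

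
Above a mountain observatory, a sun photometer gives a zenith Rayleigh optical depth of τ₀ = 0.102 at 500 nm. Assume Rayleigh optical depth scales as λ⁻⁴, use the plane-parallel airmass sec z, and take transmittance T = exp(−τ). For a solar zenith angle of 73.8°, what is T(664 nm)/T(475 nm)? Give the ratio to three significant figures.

1.39

Airmass: sec 73.8° = 3.5843.
τ(664 nm) = 0.102 × (500/664)⁴ × 3.5843 = 0.102 × 0.3215 × 3.5843 = 0.1175.
τ(475 nm) = 0.102 × (500/475)⁴ × 3.5843 = 0.102 × 1.2277 × 3.5843 = 0.4489.
T(664)/T(475) = exp(τ_B − τ_A) = exp(0.3313) = 1.3928.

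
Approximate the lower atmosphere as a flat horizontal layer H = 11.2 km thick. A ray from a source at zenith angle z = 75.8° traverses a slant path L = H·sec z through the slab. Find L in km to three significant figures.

sec z = 1/cos 75.8° = 4.0765.
L = 11.2 × 4.0765 = 45.657 km.

45.7 km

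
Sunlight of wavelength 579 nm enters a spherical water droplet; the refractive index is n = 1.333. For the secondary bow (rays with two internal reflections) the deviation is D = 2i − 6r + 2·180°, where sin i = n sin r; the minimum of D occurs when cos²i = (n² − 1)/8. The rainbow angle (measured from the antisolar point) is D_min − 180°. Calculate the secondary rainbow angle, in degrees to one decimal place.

cos²i = (1.77689 − 1)/8 = 0.09711; i = arccos(0.31163) = 71.843°.
sin r = sin 71.843°/1.333 = 0.71283; r = 45.466°.
D_min = 2·71.843° − 6·45.466° + 360° = 230.891°.
Rainbow angle = D_min − 180° = 50.891°.

50.9°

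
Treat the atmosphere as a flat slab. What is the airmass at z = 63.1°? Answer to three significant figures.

X = sec z = 1/cos 63.1° = 1/0.4524 = 2.2103.

2.21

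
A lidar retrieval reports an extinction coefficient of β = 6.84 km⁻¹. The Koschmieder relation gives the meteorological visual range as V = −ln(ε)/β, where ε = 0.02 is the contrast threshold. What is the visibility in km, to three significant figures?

0.572 km

V = −ln(0.02) / 6.84 = 3.912 / 6.84 = 0.5719 km.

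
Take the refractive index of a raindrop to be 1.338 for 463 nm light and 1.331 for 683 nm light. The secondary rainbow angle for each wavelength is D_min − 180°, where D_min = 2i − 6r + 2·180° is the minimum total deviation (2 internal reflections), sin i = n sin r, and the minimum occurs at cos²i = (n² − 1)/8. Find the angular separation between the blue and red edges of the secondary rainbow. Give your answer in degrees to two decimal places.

At 463 nm (n = 1.338): cos²i = 0.09878 → i = 71.682°, r = 45.195°, D_min = 232.193°, rainbow angle = 52.193°.
At 683 nm (n = 1.331): cos²i = 0.09645 → i = 71.907°, r = 45.575°, D_min = 230.365°, rainbow angle = 50.365°.
Angular width = |52.193° − 50.365°| = 1.828°.

1.83°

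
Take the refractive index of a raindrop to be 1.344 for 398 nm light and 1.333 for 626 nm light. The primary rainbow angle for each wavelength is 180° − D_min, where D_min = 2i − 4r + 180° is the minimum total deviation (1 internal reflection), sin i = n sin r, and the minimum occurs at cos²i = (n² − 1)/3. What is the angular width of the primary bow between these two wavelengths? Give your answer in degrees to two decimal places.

At 398 nm (n = 1.344): cos²i = 0.26878 → i = 58.772°, r = 39.512°, D_min = 139.495°, rainbow angle = 40.505°.
At 626 nm (n = 1.333): cos²i = 0.25896 → i = 59.410°, r = 40.225°, D_min = 137.922°, rainbow angle = 42.078°.
Angular width = |40.505° − 42.078°| = 1.573°.

1.57°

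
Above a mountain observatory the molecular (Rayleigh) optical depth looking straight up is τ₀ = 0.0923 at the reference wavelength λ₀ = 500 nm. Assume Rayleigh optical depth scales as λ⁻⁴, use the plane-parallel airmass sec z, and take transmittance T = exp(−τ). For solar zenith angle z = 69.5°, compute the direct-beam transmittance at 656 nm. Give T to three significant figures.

0.915

sec 69.5° = 2.8555.
τ = 0.0923 × (500/656)⁴ × 2.8555 = 0.0923 × 0.3375 × 2.8555 = 0.0889.
T = exp(−0.0889) = 0.9149.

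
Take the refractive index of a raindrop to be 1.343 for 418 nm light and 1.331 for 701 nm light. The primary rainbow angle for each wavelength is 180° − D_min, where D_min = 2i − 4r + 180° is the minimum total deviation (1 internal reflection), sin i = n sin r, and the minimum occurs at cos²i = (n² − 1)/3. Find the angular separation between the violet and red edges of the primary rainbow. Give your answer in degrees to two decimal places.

At 418 nm (n = 1.343): cos²i = 0.26788 → i = 58.830°, r = 39.577°, D_min = 139.354°, rainbow angle = 40.646°.
At 701 nm (n = 1.331): cos²i = 0.25719 → i = 59.527°, r = 40.356°, D_min = 137.630°, rainbow angle = 42.370°.
Angular width = |40.646° − 42.370°| = 1.724°.

1.72°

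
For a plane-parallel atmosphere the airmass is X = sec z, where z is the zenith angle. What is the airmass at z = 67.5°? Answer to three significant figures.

2.61

X = sec z = 1/cos 67.5° = 1/0.3827 = 2.6131.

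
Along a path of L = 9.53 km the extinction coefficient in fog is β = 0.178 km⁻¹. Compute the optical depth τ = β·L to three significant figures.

1.70

τ = β·L = 0.178 × 9.53 = 1.6963.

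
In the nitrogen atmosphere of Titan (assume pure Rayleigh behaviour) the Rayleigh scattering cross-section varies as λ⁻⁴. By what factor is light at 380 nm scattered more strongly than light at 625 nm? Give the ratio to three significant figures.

Rayleigh scattering ∝ λ⁻⁴, so the ratio of coefficients is the inverse fourth power of the wavelength ratio.
σ(380)/σ(625) = (625/380)⁴ = (1.6447)⁴ = 7.318.

7.32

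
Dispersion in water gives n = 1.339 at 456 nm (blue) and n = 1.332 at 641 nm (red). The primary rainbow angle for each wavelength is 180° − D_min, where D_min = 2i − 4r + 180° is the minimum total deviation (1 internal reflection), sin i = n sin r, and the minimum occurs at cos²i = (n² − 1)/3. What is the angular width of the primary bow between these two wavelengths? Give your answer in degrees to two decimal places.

At 456 nm (n = 1.339): cos²i = 0.26431 → i = 59.062°, r = 39.834°, D_min = 138.786°, rainbow angle = 41.214°.
At 641 nm (n = 1.332): cos²i = 0.25807 → i = 59.469°, r = 40.290°, D_min = 137.776°, rainbow angle = 42.224°.
Angular width = |41.214° − 42.224°| = 1.010°.

1.01°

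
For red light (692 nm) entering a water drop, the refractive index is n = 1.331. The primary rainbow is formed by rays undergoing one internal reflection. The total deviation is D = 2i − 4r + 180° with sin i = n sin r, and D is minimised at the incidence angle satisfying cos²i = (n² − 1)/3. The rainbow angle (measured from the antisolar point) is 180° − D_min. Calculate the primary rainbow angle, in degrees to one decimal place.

cos²i = (1.77156 − 1)/3 = 0.25719; i = arccos(0.50714) = 59.527°.
sin r = sin 59.527°/1.331 = 0.64753; r = 40.356°.
D_min = 2·59.527° − 4·40.356° + 180° = 137.630°.
Rainbow angle = 180° − D_min = 42.370°.

42.4°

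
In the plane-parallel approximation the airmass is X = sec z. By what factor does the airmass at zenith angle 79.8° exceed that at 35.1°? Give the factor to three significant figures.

X(79.8°)/X(35.1°) = sec 79.8° / sec 35.1° = cos 35.1° / cos 79.8° = 0.8181/0.1771 = 4.6201.

4.62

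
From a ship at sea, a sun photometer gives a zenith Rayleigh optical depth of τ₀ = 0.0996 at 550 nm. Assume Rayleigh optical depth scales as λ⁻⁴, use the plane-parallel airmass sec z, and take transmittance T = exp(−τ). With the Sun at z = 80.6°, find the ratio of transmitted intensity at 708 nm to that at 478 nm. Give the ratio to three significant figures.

Airmass: sec 80.6° = 6.1227.
τ(708 nm) = 0.0996 × (550/708)⁴ × 6.1227 = 0.0996 × 0.3642 × 6.1227 = 0.2221.
τ(478 nm) = 0.0996 × (550/478)⁴ × 6.1227 = 0.0996 × 1.7528 × 6.1227 = 1.0689.
T(708)/T(478) = exp(τ_B − τ_A) = exp(0.8468) = 2.3322.

2.33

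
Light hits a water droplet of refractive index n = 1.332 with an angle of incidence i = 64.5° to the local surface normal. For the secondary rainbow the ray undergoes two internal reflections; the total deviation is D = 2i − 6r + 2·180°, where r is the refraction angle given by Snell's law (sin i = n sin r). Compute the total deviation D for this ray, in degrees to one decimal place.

233.1°

sin r = sin 64.5° / 1.332 = 0.9026/1.332 = 0.6776; r = 42.66°.
D = 2·64.5° − 6·42.66° + 2·180° = 129.00° − 255.95° + 360° = 233.05°.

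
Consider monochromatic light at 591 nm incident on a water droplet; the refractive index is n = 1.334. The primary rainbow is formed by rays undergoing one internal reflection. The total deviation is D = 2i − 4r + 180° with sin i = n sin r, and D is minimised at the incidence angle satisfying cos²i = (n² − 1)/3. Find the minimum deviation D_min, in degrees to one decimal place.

138.1°

cos²i = (1.77956 − 1)/3 = 0.25985; i = arccos(0.50976) = 59.352°.
sin r = sin 59.352°/1.334 = 0.64492; r = 40.159°.
D_min = 2·59.352° − 4·40.159° + 180° = 138.067°.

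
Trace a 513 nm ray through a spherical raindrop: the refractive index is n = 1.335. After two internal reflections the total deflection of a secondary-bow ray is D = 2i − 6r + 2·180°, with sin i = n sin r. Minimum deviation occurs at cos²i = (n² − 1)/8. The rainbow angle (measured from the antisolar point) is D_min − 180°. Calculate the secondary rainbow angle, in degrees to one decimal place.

51.4°

cos²i = (1.78222 − 1)/8 = 0.09778; i = arccos(0.31269) = 71.778°.
sin r = sin 71.778°/1.335 = 0.71150; r = 45.357°.
D_min = 2·71.778° − 6·45.357° + 360° = 231.414°.
Rainbow angle = D_min − 180° = 51.414°.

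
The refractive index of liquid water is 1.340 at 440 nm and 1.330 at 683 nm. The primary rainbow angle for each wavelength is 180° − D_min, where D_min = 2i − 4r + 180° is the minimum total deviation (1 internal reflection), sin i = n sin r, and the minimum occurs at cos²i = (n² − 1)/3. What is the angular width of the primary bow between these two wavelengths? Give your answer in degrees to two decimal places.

At 440 nm (n = 1.340): cos²i = 0.26520 → i = 59.004°, r = 39.770°, D_min = 138.929°, rainbow angle = 41.071°.
At 683 nm (n = 1.330): cos²i = 0.25630 → i = 59.585°, r = 40.422°, D_min = 137.484°, rainbow angle = 42.516°.
Angular width = |41.071° − 42.516°| = 1.445°.

1.45°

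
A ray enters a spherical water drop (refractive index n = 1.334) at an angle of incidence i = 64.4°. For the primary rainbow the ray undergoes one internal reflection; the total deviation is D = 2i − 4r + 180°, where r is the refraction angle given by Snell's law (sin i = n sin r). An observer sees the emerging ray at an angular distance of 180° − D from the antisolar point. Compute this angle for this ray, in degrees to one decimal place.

41.3°

sin r = sin 64.4° / 1.334 = 0.9018/1.334 = 0.6760; r = 42.53°.
D = 2·64.4° − 4·42.53° + 180° = 128.80° − 170.14° + 180° = 138.66°.
Angle from antisolar point = 180° − D = 41.34°.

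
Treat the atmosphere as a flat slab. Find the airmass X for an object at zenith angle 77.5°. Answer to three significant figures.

4.62

X = sec z = 1/cos 77.5° = 1/0.2164 = 4.6202.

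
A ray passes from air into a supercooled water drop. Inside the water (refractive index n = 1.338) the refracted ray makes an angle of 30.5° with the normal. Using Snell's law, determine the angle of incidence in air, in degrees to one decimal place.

Snell: sin θ_i = n · sin θ_r = 1.338 × sin 30.5° = 1.338 × 0.5075 = 0.6791.
θ_i = arcsin(0.6791) = 42.77°.

42.8°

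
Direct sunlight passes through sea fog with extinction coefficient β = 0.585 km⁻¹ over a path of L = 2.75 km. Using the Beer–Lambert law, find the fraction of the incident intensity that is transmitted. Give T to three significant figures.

0.200

τ = β·L = 0.585 × 2.75 = 1.6087.
T = exp(−1.6087) = 0.2001.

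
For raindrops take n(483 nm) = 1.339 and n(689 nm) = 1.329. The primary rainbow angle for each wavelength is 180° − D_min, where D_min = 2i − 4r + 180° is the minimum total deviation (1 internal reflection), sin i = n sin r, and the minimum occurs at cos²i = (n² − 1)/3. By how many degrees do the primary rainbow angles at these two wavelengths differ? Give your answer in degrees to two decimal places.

1.45°

At 483 nm (n = 1.339): cos²i = 0.26431 → i = 59.062°, r = 39.834°, D_min = 138.786°, rainbow angle = 41.214°.
At 689 nm (n = 1.329): cos²i = 0.25541 → i = 59.643°, r = 40.487°, D_min = 137.337°, rainbow angle = 42.663°.
Angular width = |41.214° − 42.663°| = 1.450°.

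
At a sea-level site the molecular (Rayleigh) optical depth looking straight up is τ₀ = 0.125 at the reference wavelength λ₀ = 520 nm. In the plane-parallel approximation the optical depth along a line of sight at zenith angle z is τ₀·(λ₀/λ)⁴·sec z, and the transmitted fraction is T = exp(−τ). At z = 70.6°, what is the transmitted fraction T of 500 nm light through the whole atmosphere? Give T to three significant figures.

sec 70.6° = 3.0106.
τ = 0.125 × (520/500)⁴ × 3.0106 = 0.125 × 1.1699 × 3.0106 = 0.4402.
T = exp(−0.4402) = 0.6439.

0.644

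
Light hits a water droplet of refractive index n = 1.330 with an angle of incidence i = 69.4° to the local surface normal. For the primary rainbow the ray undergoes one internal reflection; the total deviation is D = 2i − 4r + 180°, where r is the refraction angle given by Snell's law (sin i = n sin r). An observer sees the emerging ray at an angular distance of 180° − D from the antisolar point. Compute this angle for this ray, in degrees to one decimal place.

sin r = sin 69.4° / 1.330 = 0.9361/1.330 = 0.7038; r = 44.73°.
D = 2·69.4° − 4·44.73° + 180° = 138.80° − 178.93° + 180° = 139.87°.
Angle from antisolar point = 180° − D = 40.13°.

40.1°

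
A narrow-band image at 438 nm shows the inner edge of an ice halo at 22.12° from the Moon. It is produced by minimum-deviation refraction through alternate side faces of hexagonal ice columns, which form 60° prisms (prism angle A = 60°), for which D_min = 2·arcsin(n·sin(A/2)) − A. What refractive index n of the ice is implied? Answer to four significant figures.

1.314

Rearranging: n = sin((D_min + A)/2) / sin(A/2).
(D_min + A)/2 = (22.12° + 60°)/2 = 41.060°.
n = sin 41.060° / sin 30° = 0.6568 / 0.5000 = 1.3137.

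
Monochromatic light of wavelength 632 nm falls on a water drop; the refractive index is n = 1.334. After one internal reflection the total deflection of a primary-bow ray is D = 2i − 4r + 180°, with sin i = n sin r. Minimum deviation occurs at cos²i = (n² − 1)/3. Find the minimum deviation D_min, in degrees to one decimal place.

138.1°

cos²i = (1.77956 − 1)/3 = 0.25985; i = arccos(0.50976) = 59.352°.
sin r = sin 59.352°/1.334 = 0.64492; r = 40.159°.
D_min = 2·59.352° − 4·40.159° + 180° = 138.067°.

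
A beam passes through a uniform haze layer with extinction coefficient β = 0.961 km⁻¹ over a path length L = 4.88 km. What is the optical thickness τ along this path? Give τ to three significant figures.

τ = β·L = 0.961 × 4.88 = 4.6897.

4.69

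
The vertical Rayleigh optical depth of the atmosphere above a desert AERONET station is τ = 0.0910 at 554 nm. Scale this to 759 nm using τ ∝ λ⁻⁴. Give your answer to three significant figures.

τ(759 nm) = τ(554 nm) × (554/759)⁴ = 0.0910 × (0.7299)⁴ = 0.0910 × 0.2838 = 0.0258.

0.0258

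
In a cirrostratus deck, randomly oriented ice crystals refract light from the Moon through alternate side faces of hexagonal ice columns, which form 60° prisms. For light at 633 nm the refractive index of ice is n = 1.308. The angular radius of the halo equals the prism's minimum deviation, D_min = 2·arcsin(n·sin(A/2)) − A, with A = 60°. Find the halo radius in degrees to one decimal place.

21.7°

n·sin(A/2) = 1.308 × sin 30° = 1.308 × 0.5000 = 0.6540.
D_min = 2·arcsin(0.6540) − 60° = 2 × 40.844° − 60° = 21.688°.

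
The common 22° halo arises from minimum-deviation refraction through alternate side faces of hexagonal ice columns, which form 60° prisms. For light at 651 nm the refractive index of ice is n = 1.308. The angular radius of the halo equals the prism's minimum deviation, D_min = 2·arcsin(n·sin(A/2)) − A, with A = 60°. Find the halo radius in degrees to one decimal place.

n·sin(A/2) = 1.308 × sin 30° = 1.308 × 0.5000 = 0.6540.
D_min = 2·arcsin(0.6540) − 60° = 2 × 40.844° − 60° = 21.688°.

21.7°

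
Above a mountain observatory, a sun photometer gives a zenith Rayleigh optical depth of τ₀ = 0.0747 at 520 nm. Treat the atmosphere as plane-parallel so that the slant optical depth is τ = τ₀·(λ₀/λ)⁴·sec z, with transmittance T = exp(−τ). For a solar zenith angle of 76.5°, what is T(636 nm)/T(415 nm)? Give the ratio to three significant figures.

1.91

Airmass: sec 76.5° = 4.2837.
τ(636 nm) = 0.0747 × (520/636)⁴ × 4.2837 = 0.0747 × 0.4469 × 4.2837 = 0.1430.
τ(415 nm) = 0.0747 × (520/415)⁴ × 4.2837 = 0.0747 × 2.4650 × 4.2837 = 0.7888.
T(636)/T(415) = exp(τ_B − τ_A) = exp(0.6458) = 1.9075.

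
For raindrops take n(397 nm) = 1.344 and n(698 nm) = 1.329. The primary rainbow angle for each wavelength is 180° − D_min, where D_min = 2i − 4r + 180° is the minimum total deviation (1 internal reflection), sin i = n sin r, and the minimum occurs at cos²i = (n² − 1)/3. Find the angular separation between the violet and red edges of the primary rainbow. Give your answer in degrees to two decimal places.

2.16°

At 397 nm (n = 1.344): cos²i = 0.26878 → i = 58.772°, r = 39.512°, D_min = 139.495°, rainbow angle = 40.505°.
At 698 nm (n = 1.329): cos²i = 0.25541 → i = 59.643°, r = 40.487°, D_min = 137.337°, rainbow angle = 42.663°.
Angular width = |40.505° − 42.663°| = 2.158°.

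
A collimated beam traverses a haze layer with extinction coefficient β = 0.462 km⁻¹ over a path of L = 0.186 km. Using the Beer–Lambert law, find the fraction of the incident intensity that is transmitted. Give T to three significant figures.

0.918

τ = β·L = 0.462 × 0.186 = 0.0859.
T = exp(−0.0859) = 0.9177.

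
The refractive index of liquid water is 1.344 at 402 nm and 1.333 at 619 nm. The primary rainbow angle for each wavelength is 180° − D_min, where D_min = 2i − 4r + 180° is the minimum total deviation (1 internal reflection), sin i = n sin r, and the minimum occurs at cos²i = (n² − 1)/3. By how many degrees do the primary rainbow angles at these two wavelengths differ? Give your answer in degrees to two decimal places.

1.57°

At 402 nm (n = 1.344): cos²i = 0.26878 → i = 58.772°, r = 39.512°, D_min = 139.495°, rainbow angle = 40.505°.
At 619 nm (n = 1.333): cos²i = 0.25896 → i = 59.410°, r = 40.225°, D_min = 137.922°, rainbow angle = 42.078°.
Angular width = |40.505° − 42.078°| = 1.573°.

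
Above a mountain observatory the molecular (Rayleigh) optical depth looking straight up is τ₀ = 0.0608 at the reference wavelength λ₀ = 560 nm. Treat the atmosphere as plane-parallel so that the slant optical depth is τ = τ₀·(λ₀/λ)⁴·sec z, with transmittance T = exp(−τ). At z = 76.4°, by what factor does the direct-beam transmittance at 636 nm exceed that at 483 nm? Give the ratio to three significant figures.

1.37

Airmass: sec 76.4° = 4.2527.
τ(636 nm) = 0.0608 × (560/636)⁴ × 4.2527 = 0.0608 × 0.6011 × 4.2527 = 0.1554.
τ(483 nm) = 0.0608 × (560/483)⁴ × 4.2527 = 0.0608 × 1.8070 × 4.2527 = 0.4672.
T(636)/T(483) = exp(τ_B − τ_A) = exp(0.3118) = 1.3659.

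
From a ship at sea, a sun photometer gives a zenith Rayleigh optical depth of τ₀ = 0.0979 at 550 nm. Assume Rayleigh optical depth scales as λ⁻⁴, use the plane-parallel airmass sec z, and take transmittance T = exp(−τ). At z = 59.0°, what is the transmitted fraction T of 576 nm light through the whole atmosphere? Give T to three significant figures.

sec 59.0° = 1.9416.
τ = 0.0979 × (550/576)⁴ × 1.9416 = 0.0979 × 0.8313 × 1.9416 = 0.1580.
T = exp(−0.1580) = 0.8538.

0.854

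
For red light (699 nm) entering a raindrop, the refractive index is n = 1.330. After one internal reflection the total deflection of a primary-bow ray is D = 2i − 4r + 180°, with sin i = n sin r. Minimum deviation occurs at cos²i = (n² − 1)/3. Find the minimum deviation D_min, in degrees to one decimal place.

137.5°

cos²i = (1.76890 − 1)/3 = 0.25630; i = arccos(0.50626) = 59.585°.
sin r = sin 59.585°/1.330 = 0.64841; r = 40.422°.
D_min = 2·59.585° − 4·40.422° + 180° = 137.484°.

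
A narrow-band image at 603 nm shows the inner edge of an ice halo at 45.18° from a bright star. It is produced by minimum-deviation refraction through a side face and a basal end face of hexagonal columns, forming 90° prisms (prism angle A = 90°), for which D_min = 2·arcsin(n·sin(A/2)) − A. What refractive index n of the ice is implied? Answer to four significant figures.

Rearranging: n = sin((D_min + A)/2) / sin(A/2).
(D_min + A)/2 = (45.18° + 90°)/2 = 67.590°.
n = sin 67.590° / sin 45° = 0.9245 / 0.7071 = 1.3074.

1.307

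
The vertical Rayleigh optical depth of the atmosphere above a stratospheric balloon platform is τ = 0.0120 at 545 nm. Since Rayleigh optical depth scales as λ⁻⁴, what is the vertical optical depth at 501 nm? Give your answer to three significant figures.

0.0168

τ(501 nm) = τ(545 nm) × (545/501)⁴ = 0.0120 × (1.0878)⁴ = 0.0120 × 1.4003 = 0.0168.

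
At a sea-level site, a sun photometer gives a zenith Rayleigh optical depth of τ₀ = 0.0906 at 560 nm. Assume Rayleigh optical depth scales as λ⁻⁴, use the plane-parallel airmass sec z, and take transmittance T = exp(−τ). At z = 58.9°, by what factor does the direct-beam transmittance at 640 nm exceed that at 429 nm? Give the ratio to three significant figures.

Airmass: sec 58.9° = 1.9360.
τ(640 nm) = 0.0906 × (560/640)⁴ × 1.9360 = 0.0906 × 0.5862 × 1.9360 = 0.1028.
τ(429 nm) = 0.0906 × (560/429)⁴ × 1.9360 = 0.0906 × 2.9035 × 1.9360 = 0.5093.
T(640)/T(429) = exp(τ_B − τ_A) = exp(0.4065) = 1.5015.

1.50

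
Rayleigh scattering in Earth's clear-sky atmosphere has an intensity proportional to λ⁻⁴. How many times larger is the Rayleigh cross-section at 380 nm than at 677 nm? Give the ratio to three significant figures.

Rayleigh scattering ∝ λ⁻⁴, so the ratio of coefficients is the inverse fourth power of the wavelength ratio.
σ(380)/σ(677) = (677/380)⁴ = (1.7816)⁴ = 10.07.

10.1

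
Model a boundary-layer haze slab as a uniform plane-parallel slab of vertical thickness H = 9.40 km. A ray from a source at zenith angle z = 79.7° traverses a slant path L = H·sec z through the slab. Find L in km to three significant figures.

sec z = 1/cos 79.7° = 5.5928.
L = 9.40 × 5.5928 = 52.572 km.

52.6 km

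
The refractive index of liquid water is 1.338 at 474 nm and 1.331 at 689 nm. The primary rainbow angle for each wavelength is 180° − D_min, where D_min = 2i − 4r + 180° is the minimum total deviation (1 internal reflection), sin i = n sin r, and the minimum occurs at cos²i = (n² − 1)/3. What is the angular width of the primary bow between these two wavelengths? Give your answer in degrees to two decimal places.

1.01°

At 474 nm (n = 1.338): cos²i = 0.26341 → i = 59.120°, r = 39.899°, D_min = 138.643°, rainbow angle = 41.357°.
At 689 nm (n = 1.331): cos²i = 0.25719 → i = 59.527°, r = 40.356°, D_min = 137.630°, rainbow angle = 42.370°.
Angular width = |41.357° − 42.370°| = 1.013°.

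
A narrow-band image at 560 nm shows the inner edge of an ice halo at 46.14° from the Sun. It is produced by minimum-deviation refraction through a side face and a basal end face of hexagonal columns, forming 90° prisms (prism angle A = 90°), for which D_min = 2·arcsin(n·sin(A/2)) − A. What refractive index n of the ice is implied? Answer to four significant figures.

1.312

Rearranging: n = sin((D_min + A)/2) / sin(A/2).
(D_min + A)/2 = (46.14° + 90°)/2 = 68.070°.
n = sin 68.070° / sin 45° = 0.9276 / 0.7071 = 1.3119.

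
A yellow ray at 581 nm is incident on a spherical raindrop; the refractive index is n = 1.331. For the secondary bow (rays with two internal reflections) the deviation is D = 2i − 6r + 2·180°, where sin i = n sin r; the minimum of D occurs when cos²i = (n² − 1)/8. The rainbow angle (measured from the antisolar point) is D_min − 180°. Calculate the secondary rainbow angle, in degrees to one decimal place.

cos²i = (1.77156 − 1)/8 = 0.09645; i = arccos(0.31056) = 71.907°.
sin r = sin 71.907°/1.331 = 0.71417; r = 45.575°.
D_min = 2·71.907° − 6·45.575° + 360° = 230.365°.
Rainbow angle = D_min − 180° = 50.365°.

50.4°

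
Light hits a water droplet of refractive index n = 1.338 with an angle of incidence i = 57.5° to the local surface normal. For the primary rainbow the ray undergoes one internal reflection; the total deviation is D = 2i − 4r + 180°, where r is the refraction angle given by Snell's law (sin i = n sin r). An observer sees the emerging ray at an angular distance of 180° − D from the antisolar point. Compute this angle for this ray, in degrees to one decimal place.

sin r = sin 57.5° / 1.338 = 0.8434/1.338 = 0.6303; r = 39.08°.
D = 2·57.5° − 4·39.08° + 180° = 115.00° − 156.30° + 180° = 138.70°.
Angle from antisolar point = 180° − D = 41.30°.

41.3°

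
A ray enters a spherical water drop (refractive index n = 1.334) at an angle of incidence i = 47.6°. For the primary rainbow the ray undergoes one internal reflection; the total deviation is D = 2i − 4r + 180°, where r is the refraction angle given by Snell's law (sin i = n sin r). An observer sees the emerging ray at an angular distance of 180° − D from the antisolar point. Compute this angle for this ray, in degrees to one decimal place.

39.2°

sin r = sin 47.6° / 1.334 = 0.7385/1.334 = 0.5536; r = 33.61°.
D = 2·47.6° − 4·33.61° + 180° = 95.20° − 134.45° + 180° = 140.75°.
Angle from antisolar point = 180° − D = 39.25°.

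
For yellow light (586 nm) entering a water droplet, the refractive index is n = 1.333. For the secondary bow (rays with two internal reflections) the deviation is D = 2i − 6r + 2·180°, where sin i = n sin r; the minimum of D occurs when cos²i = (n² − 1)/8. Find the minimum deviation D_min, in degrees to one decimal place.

230.9°

cos²i = (1.77689 − 1)/8 = 0.09711; i = arccos(0.31163) = 71.843°.
sin r = sin 71.843°/1.333 = 0.71283; r = 45.466°.
D_min = 2·71.843° − 6·45.466° + 360° = 230.891°.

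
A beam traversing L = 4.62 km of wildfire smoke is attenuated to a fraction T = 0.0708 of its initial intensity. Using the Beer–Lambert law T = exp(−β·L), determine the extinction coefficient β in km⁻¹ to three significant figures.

0.573 km⁻¹

Beer–Lambert: T = exp(−βL) ⇒ β = −ln(T)/L = −ln(0.0708)/4.62 = 2.6479/4.62 = 0.5731 km⁻¹.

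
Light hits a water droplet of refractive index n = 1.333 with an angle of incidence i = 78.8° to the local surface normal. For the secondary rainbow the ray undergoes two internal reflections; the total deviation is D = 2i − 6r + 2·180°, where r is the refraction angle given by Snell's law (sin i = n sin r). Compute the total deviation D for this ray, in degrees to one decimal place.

sin r = sin 78.8° / 1.333 = 0.9810/1.333 = 0.7359; r = 47.38°.
D = 2·78.8° − 6·47.38° + 2·180° = 157.60° − 284.30° + 360° = 233.30°.

233.3°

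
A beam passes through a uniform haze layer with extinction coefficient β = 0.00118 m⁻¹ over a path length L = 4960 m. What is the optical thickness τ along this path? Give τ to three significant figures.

5.85

τ = β·L = 0.00118 × 4960 = 5.8528.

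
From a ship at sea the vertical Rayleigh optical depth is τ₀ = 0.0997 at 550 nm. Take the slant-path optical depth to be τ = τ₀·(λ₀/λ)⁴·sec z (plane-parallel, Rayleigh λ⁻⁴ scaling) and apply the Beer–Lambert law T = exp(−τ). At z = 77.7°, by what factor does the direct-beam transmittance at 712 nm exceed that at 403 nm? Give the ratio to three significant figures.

Airmass: sec 77.7° = 4.6942.
τ(712 nm) = 0.0997 × (550/712)⁴ × 4.6942 = 0.0997 × 0.3561 × 4.6942 = 0.1666.
τ(403 nm) = 0.0997 × (550/403)⁴ × 4.6942 = 0.0997 × 3.4692 × 4.6942 = 1.6236.
T(712)/T(403) = exp(τ_B − τ_A) = exp(1.4570) = 4.2930.

4.29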